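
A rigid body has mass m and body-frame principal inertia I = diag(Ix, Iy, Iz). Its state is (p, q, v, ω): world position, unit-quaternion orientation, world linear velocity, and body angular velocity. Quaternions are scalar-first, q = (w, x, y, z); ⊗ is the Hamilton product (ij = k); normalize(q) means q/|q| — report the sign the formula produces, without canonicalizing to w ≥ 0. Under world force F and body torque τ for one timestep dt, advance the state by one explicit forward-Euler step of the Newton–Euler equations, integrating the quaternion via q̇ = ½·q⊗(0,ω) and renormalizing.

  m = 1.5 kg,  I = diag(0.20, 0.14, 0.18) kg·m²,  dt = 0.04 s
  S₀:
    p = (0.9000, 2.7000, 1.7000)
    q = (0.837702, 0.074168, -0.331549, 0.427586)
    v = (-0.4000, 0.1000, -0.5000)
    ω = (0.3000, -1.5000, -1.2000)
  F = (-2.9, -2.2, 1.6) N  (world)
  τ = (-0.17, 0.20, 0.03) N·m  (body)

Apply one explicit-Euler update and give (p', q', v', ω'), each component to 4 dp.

p' = (0.8840, 2.7040, 1.6800)
q' = (0.8369, 0.0999, -0.3521, 0.4069)
v' = (-0.4773, 0.0413, -0.4573)
ω' = (0.2516, -1.4408, -1.1993)

a = F/m = (-1.9333, -1.4667, 1.0667)
p' = p + v·dt = (0.8840, 2.7040, 1.6800)
v + (F/m)dt = (-0.4773, 0.0413, -0.4573)
(τ − ω×Iω)/I = (-1.2100, 1.4800, 0.0167)
new body rate ω' = (0.2516, -1.4408, -1.1993)
q⊗(0,ω) = (-0.0064707, 1.2905484, -1.0392756, -1.0170297)
q' = normalize(q + ½dt·q⊗(0,ω)) = (0.8369, 0.0999, -0.3521, 0.4069)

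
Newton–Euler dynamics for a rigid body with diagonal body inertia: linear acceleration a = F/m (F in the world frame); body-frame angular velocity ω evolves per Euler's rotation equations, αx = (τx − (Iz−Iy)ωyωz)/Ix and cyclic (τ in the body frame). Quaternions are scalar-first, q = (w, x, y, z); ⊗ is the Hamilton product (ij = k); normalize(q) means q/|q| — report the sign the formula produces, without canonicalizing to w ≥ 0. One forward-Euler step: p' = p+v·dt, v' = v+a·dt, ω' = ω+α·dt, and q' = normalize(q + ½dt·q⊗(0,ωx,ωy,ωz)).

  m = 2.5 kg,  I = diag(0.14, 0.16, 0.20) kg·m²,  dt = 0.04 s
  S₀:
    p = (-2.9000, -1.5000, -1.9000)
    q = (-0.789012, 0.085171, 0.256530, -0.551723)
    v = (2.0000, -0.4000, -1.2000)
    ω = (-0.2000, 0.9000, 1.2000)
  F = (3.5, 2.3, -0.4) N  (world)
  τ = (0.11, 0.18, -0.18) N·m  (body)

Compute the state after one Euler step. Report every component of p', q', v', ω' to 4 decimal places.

precession coupling ω×(Iω) = (0.0432, 0.0144, -0.0036)
angular accel α = (0.4771, 1.0350, -0.8820)
new body rate ω' = (-0.1809, 0.9414, 1.1647)
q⊗(0,ω) = (0.4482248, 0.9621891, -0.7019714, -0.8188545)
q' = normalize(q + ½dt·q⊗(0,ω)) = (-0.7797, 0.1044, 0.2424, -0.5678)
a = (1.4000, 0.9200, -0.1600)
new position p' = (-2.8200, -1.5160, -1.9480)
v' = v + a·dt = (2.0560, -0.3632, -1.2064)

p' = (-2.8200, -1.5160, -1.9480)
q' = (-0.7797, 0.1044, 0.2424, -0.5678)
v' = (2.0560, -0.3632, -1.2064)
ω' = (-0.1809, 0.9414, 1.1647)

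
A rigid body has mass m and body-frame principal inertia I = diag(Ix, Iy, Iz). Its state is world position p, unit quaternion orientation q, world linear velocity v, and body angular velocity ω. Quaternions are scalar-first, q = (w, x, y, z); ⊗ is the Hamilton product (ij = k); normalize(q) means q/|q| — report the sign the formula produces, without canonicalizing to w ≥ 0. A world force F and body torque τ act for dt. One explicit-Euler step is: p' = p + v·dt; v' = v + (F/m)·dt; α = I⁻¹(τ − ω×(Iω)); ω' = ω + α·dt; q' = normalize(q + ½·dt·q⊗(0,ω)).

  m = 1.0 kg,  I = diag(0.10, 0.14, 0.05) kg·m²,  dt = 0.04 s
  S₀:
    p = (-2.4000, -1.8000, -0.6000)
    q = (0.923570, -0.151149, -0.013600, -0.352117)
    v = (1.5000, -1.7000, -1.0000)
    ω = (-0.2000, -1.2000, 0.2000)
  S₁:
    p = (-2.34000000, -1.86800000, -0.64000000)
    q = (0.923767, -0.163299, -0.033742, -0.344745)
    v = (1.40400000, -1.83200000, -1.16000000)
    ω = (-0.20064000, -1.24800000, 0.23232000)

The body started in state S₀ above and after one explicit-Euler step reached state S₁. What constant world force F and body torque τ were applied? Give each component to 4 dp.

ω₁ − ω₀ = (-0.00064000, -0.04800000, 0.03232000)
I·α + gyro = (0.0200, -0.1700, 0.0500)
velocity change Δv = (-0.09600000, -0.13200000, -0.16000000)
m·(v₁−v₀)/dt = (-2.4000, -3.3000, -4.0000)

F = (-2.4000, -3.3000, -4.0000)
τ = (0.0200, -0.1700, 0.0500)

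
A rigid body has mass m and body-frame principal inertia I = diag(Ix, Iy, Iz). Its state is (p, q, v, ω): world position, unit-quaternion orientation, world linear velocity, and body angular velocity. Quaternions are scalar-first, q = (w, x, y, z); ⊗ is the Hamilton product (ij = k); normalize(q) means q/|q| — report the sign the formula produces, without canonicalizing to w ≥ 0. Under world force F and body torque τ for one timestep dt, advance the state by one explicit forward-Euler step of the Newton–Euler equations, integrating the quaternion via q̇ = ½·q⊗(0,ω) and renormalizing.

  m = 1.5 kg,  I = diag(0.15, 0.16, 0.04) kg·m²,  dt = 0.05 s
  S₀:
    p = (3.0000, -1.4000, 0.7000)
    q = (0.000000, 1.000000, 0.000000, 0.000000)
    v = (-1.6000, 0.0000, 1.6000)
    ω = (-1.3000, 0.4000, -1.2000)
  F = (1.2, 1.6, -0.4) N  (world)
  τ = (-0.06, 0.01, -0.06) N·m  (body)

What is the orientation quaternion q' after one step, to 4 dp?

q' = (0.0325, 0.9990, 0.0300, 0.0100)

2q̇ = q⊗(0,ω) = (1.3000000, 0.0000000, 1.2000000, 0.4000000)
q' = normalize(q + ½dt·q⊗(0,ω)) = (0.0325, 0.9990, 0.0300, 0.0100)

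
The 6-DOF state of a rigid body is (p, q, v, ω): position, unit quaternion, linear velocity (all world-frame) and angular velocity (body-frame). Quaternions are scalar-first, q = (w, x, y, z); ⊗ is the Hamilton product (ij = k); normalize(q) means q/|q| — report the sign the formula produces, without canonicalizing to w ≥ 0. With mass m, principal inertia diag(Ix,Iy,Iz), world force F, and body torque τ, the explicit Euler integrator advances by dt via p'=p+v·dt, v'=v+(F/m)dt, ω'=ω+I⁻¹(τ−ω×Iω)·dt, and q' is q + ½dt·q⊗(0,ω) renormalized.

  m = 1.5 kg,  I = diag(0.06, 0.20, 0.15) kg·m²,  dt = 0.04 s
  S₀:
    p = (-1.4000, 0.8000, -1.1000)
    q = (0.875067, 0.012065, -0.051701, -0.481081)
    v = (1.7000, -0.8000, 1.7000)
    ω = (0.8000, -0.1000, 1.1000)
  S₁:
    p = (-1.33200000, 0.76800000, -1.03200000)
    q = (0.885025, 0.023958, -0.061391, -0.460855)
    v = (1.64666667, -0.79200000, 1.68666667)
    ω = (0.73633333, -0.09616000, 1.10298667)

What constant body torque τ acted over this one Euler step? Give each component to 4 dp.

τ = (-0.0900, -0.0600, 0.0000)

Δω = ω₁−ω₀ = (-0.06366667, 0.00384000, 0.00298667)
precession coupling = (0.0055, -0.0792, -0.0112)
applied torque τ = (-0.0900, -0.0600, 0.0000)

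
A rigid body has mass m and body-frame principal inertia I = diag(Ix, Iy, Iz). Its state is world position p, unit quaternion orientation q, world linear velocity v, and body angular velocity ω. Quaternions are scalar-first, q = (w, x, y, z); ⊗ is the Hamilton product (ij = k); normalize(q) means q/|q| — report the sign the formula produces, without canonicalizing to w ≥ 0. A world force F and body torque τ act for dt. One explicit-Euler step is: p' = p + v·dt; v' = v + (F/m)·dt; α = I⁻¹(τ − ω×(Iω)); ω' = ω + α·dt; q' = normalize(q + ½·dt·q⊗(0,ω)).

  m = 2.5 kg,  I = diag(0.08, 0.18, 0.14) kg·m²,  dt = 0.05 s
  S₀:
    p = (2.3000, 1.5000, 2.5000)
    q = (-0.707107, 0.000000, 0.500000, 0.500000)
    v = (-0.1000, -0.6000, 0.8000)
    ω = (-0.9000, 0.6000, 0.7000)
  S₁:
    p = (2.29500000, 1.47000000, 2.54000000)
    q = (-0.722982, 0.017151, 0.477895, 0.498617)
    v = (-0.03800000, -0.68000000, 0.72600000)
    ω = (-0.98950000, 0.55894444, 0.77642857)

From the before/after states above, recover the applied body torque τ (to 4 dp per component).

τ = (-0.1600, -0.1100, 0.1600)

Δω = ω₁−ω₀ = (-0.08950000, -0.04105556, 0.07642857)
ω₀×(Iω₀) = (-0.0168, 0.0378, -0.0540)
applied torque τ = (-0.1600, -0.1100, 0.1600)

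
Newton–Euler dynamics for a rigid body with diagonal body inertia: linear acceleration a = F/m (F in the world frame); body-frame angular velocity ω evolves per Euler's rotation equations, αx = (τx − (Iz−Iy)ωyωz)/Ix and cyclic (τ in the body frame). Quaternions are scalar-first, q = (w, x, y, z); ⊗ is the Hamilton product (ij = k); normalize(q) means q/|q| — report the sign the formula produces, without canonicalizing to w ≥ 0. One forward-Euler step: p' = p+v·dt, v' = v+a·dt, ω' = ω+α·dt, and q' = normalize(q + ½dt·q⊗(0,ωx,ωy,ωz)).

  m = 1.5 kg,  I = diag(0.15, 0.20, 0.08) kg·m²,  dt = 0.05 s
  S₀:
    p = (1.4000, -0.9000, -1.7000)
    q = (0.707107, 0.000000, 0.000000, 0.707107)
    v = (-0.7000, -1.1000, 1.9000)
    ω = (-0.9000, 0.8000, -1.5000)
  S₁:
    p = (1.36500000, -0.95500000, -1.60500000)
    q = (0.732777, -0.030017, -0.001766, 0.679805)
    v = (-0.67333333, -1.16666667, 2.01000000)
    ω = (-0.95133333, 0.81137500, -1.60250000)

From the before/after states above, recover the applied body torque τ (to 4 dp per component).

Δω = ω₁−ω₀ = (-0.05133333, 0.01137500, -0.10250000)
precession coupling = (0.1440, 0.0945, -0.0360)
I·α + gyro = (-0.0100, 0.1400, -0.2000)

τ = (-0.0100, 0.1400, -0.2000)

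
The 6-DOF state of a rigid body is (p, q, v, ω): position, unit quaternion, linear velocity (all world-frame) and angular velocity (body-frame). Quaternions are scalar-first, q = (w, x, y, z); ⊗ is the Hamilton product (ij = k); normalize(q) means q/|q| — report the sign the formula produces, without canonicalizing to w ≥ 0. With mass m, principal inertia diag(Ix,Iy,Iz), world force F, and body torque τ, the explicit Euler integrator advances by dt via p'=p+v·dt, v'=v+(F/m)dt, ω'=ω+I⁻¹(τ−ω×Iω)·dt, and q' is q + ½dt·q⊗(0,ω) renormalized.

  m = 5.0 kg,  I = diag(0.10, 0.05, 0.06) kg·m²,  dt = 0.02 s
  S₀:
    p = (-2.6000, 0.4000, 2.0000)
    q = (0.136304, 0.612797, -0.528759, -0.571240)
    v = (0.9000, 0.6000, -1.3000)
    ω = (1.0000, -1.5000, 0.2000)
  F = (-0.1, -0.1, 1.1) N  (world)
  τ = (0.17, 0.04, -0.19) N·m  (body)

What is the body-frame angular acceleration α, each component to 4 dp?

gyro term ω×Iω = (-0.0030, 0.0080, 0.0750)
(τ − ω×Iω)/I = (1.7300, 0.6400, -4.4167)

α = (1.7300, 0.6400, -4.4167)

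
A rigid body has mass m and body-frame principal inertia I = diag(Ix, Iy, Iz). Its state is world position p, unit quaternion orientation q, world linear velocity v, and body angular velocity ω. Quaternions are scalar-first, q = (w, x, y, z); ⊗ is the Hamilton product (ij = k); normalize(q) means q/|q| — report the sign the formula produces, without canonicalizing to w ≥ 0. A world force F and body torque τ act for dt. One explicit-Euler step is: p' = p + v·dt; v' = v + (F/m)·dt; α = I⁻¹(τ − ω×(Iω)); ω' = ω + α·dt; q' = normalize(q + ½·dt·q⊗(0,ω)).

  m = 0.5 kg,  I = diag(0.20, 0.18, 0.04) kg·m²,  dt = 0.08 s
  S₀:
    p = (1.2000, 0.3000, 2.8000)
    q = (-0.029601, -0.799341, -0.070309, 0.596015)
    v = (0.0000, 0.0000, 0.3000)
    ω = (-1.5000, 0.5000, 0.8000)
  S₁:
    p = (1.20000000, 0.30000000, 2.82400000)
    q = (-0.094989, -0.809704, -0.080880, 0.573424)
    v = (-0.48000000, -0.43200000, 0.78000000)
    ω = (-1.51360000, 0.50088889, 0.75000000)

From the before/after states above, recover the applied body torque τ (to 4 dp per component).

Δω = ω₁−ω₀ = (-0.01360000, 0.00088889, -0.05000000)
gyro term ω₀×Iω₀ = (-0.0560, -0.1920, 0.0150)
I·α + gyro = (-0.0900, -0.1900, -0.0100)

τ = (-0.0900, -0.1900, -0.0100)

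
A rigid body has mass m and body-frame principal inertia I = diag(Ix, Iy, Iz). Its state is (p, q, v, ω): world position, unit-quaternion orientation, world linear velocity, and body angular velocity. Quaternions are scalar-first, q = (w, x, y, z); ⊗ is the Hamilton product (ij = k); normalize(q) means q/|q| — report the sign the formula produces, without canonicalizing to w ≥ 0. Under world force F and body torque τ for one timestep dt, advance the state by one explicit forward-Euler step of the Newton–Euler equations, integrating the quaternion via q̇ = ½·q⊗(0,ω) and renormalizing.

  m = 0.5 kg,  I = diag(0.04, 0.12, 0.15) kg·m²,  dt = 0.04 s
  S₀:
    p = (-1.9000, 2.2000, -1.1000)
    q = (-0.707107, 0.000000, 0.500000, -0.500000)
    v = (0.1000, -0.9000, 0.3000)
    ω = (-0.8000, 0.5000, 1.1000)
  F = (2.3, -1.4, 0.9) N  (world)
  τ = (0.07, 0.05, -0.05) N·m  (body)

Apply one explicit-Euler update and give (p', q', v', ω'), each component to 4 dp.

p' = (-1.8960, 2.1640, -1.0880)
q' = (-0.7008, 0.0273, 0.5007, -0.5073)
v' = (0.2840, -1.0120, 0.3720)
ω' = (-0.7465, 0.4844, 1.0952)

p' = p + v·dt = (-1.8960, 2.1640, -1.0880)
v + (F/m)dt = (0.2840, -1.0120, 0.3720)
α = I⁻¹(τ − ω×Iω) = (1.3375, -0.3900, -0.1200)
new body rate ω' = (-0.7465, 0.4844, 1.0952)
2q̇ = q⊗(0,ω) = (0.3000000, 1.3656856, 0.0464465, -0.3778177)
updated quaternion q' = (-0.7008, 0.0273, 0.5007, -0.5073)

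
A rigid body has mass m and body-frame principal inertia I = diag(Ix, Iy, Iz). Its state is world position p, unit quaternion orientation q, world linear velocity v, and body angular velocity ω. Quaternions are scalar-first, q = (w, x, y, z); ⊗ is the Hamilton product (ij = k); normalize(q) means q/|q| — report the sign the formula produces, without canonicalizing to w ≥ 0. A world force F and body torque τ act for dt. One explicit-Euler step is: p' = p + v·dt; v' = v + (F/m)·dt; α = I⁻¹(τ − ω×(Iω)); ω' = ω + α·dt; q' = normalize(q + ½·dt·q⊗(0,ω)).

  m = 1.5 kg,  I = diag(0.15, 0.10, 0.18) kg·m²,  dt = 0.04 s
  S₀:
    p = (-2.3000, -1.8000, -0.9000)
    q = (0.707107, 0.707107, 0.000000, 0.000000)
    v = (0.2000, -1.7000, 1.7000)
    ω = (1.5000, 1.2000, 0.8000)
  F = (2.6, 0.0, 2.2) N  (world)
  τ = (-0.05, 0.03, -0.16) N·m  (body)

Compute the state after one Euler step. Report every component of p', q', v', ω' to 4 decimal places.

p' = (-2.2920, -1.8680, -0.8320)
q' = (0.6853, 0.7277, 0.0057, 0.0283)
v' = (0.2693, -1.7000, 1.7587)
ω' = (1.4662, 1.2264, 0.7844)

a = F/m = (1.7333, 0.0000, 1.4667)
p + v·dt = (-2.2920, -1.8680, -0.8320)
new velocity v' = (0.2693, -1.7000, 1.7587)
precession coupling ω×(Iω) = (0.0768, -0.0360, -0.0900)
(τ − ω×Iω)/I = (-0.8453, 0.6600, -0.3889)
ω' = ω + α·dt = (1.4662, 1.2264, 0.7844)
Hamilton product q⊗(0,ω) = (-1.0606605, 1.0606605, 0.2828428, 1.4142140)
q + ½dt·q⊗(0,ω), renormalized = (0.6853, 0.7277, 0.0057, 0.0283)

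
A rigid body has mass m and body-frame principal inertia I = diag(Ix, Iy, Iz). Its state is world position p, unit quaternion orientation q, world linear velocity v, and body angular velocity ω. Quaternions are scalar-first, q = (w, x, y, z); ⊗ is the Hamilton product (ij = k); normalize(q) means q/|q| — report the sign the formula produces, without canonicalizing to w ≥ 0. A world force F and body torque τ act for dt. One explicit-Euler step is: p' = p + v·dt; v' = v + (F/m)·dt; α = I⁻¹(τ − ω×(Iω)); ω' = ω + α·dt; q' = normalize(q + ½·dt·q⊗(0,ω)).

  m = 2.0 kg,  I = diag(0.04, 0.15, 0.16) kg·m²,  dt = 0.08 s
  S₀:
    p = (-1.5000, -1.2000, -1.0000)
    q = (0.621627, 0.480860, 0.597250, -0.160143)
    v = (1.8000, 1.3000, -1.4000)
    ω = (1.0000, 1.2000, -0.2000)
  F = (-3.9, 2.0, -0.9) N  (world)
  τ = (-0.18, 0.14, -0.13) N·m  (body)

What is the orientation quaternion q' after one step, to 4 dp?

q' = (0.5713, 0.5076, 0.6233, -0.1656)

q⊗(0,ω) = (-1.2295886, 0.6943486, 0.6819814, -0.1445434)
q' = normalize(q + ½dt·q⊗(0,ω)) = (0.5713, 0.5076, 0.6233, -0.1656)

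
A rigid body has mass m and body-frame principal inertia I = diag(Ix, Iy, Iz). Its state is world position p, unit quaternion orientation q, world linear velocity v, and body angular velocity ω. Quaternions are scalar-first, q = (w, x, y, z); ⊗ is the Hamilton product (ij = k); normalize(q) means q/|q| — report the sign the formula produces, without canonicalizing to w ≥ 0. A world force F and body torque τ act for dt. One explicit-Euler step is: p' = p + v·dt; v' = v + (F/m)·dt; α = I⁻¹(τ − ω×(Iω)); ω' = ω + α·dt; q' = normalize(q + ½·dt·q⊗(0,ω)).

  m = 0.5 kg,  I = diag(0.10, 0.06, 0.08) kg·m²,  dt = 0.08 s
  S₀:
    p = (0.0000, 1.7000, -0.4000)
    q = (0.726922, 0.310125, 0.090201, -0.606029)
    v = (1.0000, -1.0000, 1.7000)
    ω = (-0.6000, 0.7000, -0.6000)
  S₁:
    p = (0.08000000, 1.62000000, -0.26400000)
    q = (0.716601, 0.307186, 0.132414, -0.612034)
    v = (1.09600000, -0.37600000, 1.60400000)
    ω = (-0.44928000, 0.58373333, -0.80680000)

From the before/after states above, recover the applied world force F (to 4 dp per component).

Δv = v₁−v₀ = (0.09600000, 0.62400000, -0.09600000)
applied force F = (0.6000, 3.9000, -0.6000)

F = (0.6000, 3.9000, -0.6000)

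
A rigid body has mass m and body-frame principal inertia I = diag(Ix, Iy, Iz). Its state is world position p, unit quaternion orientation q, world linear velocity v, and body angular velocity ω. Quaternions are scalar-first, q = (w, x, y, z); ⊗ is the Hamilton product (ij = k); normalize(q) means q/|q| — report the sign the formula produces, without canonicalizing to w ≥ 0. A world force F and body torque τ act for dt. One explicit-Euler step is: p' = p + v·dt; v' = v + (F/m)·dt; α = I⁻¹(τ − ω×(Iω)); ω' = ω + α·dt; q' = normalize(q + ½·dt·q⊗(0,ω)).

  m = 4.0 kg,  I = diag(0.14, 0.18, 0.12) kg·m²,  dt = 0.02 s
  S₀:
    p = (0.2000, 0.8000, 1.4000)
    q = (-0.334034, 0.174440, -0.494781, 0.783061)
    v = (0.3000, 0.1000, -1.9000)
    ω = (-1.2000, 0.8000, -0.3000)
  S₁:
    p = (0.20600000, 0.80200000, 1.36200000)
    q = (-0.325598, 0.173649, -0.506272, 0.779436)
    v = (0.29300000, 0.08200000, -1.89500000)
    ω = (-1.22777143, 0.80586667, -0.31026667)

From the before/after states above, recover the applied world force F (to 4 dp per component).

F = (-1.4000, -3.6000, 1.0000)

velocity change Δv = (-0.00700000, -0.01800000, 0.00500000)
applied force F = (-1.4000, -3.6000, 1.0000)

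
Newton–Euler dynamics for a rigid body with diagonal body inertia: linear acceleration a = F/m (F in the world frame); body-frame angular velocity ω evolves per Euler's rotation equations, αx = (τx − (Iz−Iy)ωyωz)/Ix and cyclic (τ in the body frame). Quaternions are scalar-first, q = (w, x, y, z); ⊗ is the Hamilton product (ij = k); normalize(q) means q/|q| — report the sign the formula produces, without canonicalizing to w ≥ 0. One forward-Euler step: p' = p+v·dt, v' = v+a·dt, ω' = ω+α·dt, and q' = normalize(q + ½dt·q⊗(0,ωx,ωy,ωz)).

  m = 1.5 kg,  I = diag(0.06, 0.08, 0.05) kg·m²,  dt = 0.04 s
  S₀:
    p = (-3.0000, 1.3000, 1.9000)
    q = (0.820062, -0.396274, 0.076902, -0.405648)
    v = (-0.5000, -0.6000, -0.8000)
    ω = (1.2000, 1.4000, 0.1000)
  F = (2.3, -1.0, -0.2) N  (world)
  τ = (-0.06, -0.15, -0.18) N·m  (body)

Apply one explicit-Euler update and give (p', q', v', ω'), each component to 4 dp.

p' = (-3.0200, 1.2760, 1.8680)
q' = (0.8277, -0.3648, 0.0909, -0.4167)
v' = (-0.4387, -0.6267, -0.8053)
ω' = (1.1628, 1.3244, -0.0709)

ω×(Iω) gyroscopic = (-0.0042, 0.0012, 0.0336)
angular accel α = (-0.9300, -1.8900, -4.2720)
ω' = ω + α·dt = (1.1628, 1.3244, -0.0709)
q⊗(0,ω) = (0.4084308, 1.5596718, 0.7009366, -0.5650598)
q' = normalize(q + ½dt·q⊗(0,ω)) = (0.8277, -0.3648, 0.0909, -0.4167)
a = F/m = (1.5333, -0.6667, -0.1333)
p + v·dt = (-3.0200, 1.2760, 1.8680)
v' = v + a·dt = (-0.4387, -0.6267, -0.8053)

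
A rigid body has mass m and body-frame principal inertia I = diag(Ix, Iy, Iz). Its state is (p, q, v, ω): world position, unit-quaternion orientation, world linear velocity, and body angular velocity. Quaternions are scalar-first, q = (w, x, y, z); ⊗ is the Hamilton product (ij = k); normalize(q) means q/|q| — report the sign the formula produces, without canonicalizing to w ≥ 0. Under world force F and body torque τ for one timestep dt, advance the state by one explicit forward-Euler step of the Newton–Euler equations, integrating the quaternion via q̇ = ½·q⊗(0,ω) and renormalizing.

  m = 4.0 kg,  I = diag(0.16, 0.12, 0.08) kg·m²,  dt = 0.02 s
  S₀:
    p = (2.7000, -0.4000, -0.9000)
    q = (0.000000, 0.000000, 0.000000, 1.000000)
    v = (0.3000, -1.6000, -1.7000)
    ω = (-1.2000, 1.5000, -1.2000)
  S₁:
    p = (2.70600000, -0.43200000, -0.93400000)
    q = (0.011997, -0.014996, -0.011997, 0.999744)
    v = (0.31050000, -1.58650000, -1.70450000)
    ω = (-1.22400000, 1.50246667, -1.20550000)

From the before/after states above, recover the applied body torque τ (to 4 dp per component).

τ = (-0.1200, 0.1300, 0.0500)

ω₁ − ω₀ = (-0.02400000, 0.00246667, -0.00550000)
applied torque τ = (-0.1200, 0.1300, 0.0500)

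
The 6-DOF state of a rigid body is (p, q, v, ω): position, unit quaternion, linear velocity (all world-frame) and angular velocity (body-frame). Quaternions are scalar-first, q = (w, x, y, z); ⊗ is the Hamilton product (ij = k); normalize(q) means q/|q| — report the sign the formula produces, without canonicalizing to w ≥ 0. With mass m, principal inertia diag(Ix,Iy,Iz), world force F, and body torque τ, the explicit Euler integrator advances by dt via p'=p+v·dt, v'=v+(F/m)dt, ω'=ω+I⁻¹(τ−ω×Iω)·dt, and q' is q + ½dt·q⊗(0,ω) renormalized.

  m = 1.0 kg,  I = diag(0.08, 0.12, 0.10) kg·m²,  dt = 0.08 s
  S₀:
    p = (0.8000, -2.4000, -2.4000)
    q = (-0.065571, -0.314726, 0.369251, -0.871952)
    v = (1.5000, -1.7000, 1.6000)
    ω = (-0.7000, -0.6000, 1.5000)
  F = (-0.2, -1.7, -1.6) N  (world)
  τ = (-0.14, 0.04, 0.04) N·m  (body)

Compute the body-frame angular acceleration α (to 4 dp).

α = (-1.9750, 0.1583, 0.2320)

precession coupling ω×(Iω) = (0.0180, 0.0210, 0.0168)
α = I⁻¹(τ − ω×Iω) = (-1.9750, 0.1583, 0.2320)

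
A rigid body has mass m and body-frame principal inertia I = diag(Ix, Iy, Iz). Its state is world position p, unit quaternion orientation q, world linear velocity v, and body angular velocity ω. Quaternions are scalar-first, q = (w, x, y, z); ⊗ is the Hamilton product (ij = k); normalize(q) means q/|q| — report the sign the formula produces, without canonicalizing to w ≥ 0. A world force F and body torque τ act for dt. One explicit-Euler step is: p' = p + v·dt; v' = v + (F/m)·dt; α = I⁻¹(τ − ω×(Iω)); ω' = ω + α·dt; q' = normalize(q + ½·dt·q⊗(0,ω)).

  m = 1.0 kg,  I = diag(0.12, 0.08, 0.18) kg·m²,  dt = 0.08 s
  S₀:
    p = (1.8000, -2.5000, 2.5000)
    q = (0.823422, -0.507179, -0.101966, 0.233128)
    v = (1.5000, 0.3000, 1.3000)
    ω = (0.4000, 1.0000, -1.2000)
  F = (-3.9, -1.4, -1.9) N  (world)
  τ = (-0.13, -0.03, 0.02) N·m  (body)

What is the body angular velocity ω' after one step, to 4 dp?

ω' = (0.3933, 0.9412, -1.1840)

(τ − ω×Iω)/I = (-0.0833, -0.7350, 0.2000)
new body rate ω' = (0.3933, 0.9412, -1.1840)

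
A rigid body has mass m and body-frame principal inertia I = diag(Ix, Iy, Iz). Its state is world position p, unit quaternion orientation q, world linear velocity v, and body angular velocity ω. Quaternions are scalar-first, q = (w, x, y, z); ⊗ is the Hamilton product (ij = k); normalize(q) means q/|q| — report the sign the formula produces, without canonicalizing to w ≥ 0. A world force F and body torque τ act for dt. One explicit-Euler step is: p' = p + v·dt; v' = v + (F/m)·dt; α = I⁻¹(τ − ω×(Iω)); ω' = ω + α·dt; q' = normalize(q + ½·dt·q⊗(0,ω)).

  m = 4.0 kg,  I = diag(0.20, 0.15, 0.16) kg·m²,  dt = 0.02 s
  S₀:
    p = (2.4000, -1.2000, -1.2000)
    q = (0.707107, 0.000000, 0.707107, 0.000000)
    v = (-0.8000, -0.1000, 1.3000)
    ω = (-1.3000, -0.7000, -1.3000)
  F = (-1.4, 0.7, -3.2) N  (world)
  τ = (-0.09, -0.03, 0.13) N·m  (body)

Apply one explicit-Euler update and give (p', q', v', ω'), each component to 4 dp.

p' = (2.3840, -1.2020, -1.1740)
q' = (0.7119, -0.0184, 0.7020, 0.0000)
v' = (-0.8070, -0.0965, 1.2840)
ω' = (-1.3099, -0.7130, -1.2781)

precession coupling ω×(Iω) = (0.0091, 0.0676, -0.0455)
α = I⁻¹(τ − ω×Iω) = (-0.4955, -0.6507, 1.0969)
ω' = ω + α·dt = (-1.3099, -0.7130, -1.2781)
Hamilton product q⊗(0,ω) = (0.4949749, -1.8384782, -0.4949749, 0.0000000)
q + ½dt·q⊗(0,ω), renormalized = (0.7119, -0.0184, 0.7020, 0.0000)
p' = p + v·dt = (2.3840, -1.2020, -1.1740)
new velocity v' = (-0.8070, -0.0965, 1.2840)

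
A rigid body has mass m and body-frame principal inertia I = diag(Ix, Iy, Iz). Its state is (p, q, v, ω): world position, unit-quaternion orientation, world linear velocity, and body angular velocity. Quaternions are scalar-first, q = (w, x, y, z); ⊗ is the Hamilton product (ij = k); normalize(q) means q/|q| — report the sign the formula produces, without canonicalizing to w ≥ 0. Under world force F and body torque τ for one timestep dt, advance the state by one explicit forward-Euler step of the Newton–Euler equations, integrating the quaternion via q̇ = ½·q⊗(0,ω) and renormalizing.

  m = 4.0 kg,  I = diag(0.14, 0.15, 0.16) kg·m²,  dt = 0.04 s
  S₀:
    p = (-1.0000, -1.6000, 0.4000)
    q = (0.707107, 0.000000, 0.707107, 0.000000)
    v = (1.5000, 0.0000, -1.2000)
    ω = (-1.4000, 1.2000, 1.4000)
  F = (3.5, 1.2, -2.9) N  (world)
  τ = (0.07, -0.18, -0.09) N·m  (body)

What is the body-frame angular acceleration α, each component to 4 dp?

α = (0.3800, -1.4613, -0.4575)

ω×(Iω) gyroscopic = (0.0168, 0.0392, -0.0168)
(τ − ω×Iω)/I = (0.3800, -1.4613, -0.4575)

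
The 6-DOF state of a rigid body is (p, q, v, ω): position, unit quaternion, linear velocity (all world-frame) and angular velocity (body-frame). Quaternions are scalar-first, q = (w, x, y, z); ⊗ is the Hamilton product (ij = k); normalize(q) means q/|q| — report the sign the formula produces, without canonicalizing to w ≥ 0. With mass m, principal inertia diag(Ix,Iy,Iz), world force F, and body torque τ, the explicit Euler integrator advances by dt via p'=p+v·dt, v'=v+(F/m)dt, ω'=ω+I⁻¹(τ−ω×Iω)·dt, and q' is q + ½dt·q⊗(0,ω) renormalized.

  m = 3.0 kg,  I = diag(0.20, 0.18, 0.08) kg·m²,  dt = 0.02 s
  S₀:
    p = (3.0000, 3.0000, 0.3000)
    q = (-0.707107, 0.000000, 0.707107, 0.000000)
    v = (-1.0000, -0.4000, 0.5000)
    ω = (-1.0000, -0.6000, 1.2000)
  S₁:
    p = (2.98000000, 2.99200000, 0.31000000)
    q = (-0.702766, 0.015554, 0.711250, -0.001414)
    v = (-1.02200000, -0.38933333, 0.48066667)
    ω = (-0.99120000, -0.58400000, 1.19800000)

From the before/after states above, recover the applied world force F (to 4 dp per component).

F = (-3.3000, 1.6000, -2.9000)

velocity change Δv = (-0.02200000, 0.01066667, -0.01933333)
m·(v₁−v₀)/dt = (-3.3000, 1.6000, -2.9000)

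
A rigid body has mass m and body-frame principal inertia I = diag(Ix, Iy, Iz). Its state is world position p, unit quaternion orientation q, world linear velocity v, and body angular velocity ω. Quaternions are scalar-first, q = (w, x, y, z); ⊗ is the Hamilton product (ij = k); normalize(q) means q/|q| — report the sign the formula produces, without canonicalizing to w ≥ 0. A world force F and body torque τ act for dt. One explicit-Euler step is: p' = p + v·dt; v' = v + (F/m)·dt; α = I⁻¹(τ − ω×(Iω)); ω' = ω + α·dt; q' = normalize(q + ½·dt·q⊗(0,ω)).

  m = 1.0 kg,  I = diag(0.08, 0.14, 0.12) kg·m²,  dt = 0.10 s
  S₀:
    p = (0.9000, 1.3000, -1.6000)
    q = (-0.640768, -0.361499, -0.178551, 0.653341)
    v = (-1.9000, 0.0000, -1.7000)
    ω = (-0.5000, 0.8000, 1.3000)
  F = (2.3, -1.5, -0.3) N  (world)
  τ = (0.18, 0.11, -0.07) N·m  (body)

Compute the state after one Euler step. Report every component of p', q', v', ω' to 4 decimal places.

α = I⁻¹(τ − ω×Iω) = (2.5100, 0.6000, -0.3833)
new body rate ω' = (-0.2490, 0.8600, 1.2617)
Hamilton product q⊗(0,ω) = (-0.8872520, -0.4344051, -0.3693362, -1.2114731)
q + ½dt·q⊗(0,ω), renormalized = (-0.6829, -0.3820, -0.1964, 0.5909)
linear accel F/m = (2.3000, -1.5000, -0.3000)
p' = p + v·dt = (0.7100, 1.3000, -1.7700)
v' = v + a·dt = (-1.6700, -0.1500, -1.7300)

p' = (0.7100, 1.3000, -1.7700)
q' = (-0.6829, -0.3820, -0.1964, 0.5909)
v' = (-1.6700, -0.1500, -1.7300)
ω' = (-0.2490, 0.8600, 1.2617)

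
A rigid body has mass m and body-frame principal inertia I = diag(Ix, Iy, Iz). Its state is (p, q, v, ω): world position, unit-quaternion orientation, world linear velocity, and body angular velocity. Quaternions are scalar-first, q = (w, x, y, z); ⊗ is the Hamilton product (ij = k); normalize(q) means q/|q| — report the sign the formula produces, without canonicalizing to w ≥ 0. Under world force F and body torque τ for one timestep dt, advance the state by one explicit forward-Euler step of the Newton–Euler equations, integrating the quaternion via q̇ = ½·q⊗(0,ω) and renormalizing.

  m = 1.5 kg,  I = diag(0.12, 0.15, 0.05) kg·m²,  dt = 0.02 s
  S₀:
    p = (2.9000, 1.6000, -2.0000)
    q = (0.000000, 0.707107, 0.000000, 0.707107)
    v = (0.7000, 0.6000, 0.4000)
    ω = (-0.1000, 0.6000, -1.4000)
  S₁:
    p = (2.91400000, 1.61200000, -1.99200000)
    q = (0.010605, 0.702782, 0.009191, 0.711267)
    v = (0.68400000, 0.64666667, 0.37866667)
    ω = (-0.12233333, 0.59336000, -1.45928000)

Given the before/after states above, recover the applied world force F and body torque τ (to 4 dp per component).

F = (-1.2000, 3.5000, -1.6000)
τ = (-0.0500, -0.0400, -0.1500)

ω₁ − ω₀ = (-0.02233333, -0.00664000, -0.05928000)
precession coupling = (0.0840, 0.0098, -0.0018)
τ = I·(Δω/dt) + ω₀×(Iω₀) = (-0.0500, -0.0400, -0.1500)
velocity change Δv = (-0.01600000, 0.04666667, -0.02133333)
m·(v₁−v₀)/dt = (-1.2000, 3.5000, -1.6000)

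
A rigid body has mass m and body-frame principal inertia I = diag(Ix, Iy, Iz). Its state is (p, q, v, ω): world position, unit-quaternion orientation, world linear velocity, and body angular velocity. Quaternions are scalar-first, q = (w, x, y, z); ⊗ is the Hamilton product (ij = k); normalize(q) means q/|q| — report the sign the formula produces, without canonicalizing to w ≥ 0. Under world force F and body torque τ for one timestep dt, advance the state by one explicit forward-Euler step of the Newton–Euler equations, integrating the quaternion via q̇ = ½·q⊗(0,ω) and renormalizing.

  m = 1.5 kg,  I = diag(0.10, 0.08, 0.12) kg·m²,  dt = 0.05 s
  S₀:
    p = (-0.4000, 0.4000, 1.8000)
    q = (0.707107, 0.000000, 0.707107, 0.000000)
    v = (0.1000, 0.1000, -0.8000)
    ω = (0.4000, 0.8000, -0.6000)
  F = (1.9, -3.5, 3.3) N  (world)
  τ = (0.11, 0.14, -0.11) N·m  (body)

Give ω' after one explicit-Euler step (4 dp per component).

angular accel α = (1.2920, 1.6900, -0.8633)
ω' = ω + α·dt = (0.4646, 0.8845, -0.6432)

ω' = (0.4646, 0.8845, -0.6432)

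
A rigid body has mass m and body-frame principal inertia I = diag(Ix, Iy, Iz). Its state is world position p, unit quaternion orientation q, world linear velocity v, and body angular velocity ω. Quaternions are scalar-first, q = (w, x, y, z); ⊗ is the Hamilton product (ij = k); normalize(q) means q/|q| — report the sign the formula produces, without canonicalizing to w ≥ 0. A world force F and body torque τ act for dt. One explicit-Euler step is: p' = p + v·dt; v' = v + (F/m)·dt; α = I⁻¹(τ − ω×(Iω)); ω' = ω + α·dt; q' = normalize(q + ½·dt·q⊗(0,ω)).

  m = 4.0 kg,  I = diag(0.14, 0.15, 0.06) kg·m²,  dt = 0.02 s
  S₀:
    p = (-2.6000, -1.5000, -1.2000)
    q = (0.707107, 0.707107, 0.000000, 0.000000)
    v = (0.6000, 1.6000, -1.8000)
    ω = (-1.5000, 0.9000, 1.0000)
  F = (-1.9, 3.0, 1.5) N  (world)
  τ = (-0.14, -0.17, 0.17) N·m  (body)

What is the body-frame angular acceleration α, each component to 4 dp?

α = (-0.4214, -0.3333, 3.0583)

gyro term ω×Iω = (-0.0810, -0.1200, -0.0135)
angular accel α = (-0.4214, -0.3333, 3.0583)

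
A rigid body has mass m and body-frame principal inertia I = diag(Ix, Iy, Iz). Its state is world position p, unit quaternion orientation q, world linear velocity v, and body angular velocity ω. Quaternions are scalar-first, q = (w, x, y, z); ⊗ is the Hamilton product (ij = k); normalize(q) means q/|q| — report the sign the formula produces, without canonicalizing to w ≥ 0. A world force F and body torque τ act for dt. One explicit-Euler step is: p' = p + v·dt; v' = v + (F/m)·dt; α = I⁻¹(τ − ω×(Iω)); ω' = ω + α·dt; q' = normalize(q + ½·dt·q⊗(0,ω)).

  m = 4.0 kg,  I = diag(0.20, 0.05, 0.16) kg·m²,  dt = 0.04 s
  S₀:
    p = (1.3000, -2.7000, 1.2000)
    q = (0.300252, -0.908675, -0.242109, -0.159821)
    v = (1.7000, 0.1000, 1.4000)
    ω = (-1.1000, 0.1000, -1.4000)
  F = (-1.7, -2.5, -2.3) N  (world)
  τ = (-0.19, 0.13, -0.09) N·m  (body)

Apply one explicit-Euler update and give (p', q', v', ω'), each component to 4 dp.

p' = (1.3680, -2.6960, 1.2560)
q' = (0.2761, -0.9076, -0.2633, -0.1753)
v' = (1.6830, 0.0750, 1.3770)
ω' = (-1.1349, 0.1547, -1.4266)

ω×(Iω) gyroscopic = (-0.0154, 0.0616, 0.0165)
α = I⁻¹(τ − ω×Iω) = (-0.8730, 1.3680, -0.6656)
new body rate ω' = (-1.1349, 0.1547, -1.4266)
q⊗(0,ω) = (-1.1990810, 0.0246575, -1.0663167, -0.7775402)
q + ½dt·q⊗(0,ω), renormalized = (0.2761, -0.9076, -0.2633, -0.1753)
a = F/m = (-0.4250, -0.6250, -0.5750)
p' = p + v·dt = (1.3680, -2.6960, 1.2560)
v + (F/m)dt = (1.6830, 0.0750, 1.3770)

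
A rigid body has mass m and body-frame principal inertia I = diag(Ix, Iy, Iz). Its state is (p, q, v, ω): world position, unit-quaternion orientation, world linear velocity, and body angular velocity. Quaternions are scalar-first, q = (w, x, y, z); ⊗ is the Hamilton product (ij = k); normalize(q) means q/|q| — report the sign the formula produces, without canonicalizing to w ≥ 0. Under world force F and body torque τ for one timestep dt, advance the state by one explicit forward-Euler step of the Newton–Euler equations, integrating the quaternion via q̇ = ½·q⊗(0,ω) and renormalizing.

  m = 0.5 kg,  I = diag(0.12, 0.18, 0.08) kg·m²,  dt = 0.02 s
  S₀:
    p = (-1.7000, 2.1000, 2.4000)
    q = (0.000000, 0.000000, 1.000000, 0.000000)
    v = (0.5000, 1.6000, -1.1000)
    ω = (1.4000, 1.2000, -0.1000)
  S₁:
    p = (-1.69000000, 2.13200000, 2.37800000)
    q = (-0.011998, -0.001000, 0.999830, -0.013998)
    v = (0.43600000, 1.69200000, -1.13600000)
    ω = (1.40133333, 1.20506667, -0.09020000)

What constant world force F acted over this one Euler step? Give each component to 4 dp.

Δv = v₁−v₀ = (-0.06400000, 0.09200000, -0.03600000)
applied force F = (-1.6000, 2.3000, -0.9000)

F = (-1.6000, 2.3000, -0.9000)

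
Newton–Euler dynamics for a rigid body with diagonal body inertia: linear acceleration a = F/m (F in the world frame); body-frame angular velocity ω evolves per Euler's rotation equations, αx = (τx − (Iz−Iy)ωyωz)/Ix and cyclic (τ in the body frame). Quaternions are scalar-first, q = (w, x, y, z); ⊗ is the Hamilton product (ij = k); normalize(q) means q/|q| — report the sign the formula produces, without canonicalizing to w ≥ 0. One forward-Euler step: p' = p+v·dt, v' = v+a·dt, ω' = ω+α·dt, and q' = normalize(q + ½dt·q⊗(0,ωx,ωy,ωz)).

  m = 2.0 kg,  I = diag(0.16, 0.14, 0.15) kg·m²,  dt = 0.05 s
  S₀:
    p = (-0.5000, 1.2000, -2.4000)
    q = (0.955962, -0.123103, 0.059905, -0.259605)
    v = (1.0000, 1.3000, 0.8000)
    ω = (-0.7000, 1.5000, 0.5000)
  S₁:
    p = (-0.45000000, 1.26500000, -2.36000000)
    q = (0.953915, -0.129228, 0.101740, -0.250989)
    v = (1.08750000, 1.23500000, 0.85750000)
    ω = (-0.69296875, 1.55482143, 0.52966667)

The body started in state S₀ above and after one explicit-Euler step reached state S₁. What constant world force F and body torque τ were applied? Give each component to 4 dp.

F = (3.5000, -2.6000, 2.3000)
τ = (0.0300, 0.1500, 0.1100)

velocity change Δv = (0.08750000, -0.06500000, 0.05750000)
m·(v₁−v₀)/dt = (3.5000, -2.6000, 2.3000)
ω₁ − ω₀ = (0.00703125, 0.05482143, 0.02966667)
applied torque τ = (0.0300, 0.1500, 0.1100)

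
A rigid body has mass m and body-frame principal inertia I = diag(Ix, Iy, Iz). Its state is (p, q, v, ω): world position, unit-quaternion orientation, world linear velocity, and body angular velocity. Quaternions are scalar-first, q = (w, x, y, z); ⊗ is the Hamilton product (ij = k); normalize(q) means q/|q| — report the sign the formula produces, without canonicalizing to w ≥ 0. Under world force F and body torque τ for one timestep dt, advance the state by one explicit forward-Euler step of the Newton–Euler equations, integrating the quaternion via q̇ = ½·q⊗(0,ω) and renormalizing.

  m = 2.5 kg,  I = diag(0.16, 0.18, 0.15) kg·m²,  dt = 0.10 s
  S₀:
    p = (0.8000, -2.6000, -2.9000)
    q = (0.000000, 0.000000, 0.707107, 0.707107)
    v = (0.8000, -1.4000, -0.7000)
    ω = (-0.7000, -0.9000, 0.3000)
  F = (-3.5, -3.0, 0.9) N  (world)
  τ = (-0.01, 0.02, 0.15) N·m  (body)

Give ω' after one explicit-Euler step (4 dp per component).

angular accel α = (-0.1131, 0.1228, 0.9160)
new body rate ω' = (-0.7113, -0.8877, 0.3916)

ω' = (-0.7113, -0.8877, 0.3916)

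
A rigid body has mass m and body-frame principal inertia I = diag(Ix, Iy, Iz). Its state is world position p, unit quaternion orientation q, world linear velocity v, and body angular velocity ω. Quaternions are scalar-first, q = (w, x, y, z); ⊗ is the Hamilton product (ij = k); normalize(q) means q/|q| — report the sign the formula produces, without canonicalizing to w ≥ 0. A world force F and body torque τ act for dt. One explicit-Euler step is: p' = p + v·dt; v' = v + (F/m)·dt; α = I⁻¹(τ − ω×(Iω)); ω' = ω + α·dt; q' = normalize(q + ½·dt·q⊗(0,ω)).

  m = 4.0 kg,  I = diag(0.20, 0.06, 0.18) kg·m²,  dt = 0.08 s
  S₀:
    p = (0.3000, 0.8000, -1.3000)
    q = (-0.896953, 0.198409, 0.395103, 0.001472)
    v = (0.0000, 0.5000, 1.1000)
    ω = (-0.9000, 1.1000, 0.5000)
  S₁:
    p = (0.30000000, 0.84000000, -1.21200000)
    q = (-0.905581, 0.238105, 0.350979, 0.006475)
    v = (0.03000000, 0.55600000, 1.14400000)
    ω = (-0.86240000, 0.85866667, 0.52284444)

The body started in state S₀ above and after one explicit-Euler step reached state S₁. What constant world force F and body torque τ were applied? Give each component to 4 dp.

Δω = ω₁−ω₀ = (0.03760000, -0.24133333, 0.02284444)
ω₀×(Iω₀) = (0.0660, -0.0090, 0.1386)
applied torque τ = (0.1600, -0.1900, 0.1900)
velocity change Δv = (0.03000000, 0.05600000, 0.04400000)
m·(v₁−v₀)/dt = (1.5000, 2.8000, 2.2000)

F = (1.5000, 2.8000, 2.2000)
τ = (0.1600, -0.1900, 0.1900)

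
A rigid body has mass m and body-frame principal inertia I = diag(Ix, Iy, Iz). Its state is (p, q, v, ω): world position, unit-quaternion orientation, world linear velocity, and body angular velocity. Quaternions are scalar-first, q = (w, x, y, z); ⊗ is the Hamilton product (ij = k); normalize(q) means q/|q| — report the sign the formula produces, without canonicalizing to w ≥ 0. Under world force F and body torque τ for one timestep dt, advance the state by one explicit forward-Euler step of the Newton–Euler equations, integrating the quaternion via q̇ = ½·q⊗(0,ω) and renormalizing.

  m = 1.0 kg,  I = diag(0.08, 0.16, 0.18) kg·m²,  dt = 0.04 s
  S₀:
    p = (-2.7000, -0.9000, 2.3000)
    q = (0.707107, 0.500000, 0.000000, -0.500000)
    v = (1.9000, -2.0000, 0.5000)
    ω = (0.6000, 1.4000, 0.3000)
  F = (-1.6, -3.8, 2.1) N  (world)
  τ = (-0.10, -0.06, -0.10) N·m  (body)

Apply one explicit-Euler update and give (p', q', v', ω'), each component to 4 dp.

precession coupling ω×(Iω) = (0.0084, -0.0180, 0.0672)
(τ − ω×Iω)/I = (-1.3550, -0.2625, -0.9289)
ω' = ω + α·dt = (0.5458, 1.3895, 0.2628)
2q̇ = q⊗(0,ω) = (-0.1500000, 1.1242642, 0.5399498, 0.9121321)
updated quaternion q' = (0.7038, 0.5222, 0.0108, -0.4815)
p + v·dt = (-2.6240, -0.9800, 2.3200)
v + (F/m)dt = (1.8360, -2.1520, 0.5840)

p' = (-2.6240, -0.9800, 2.3200)
q' = (0.7038, 0.5222, 0.0108, -0.4815)
v' = (1.8360, -2.1520, 0.5840)
ω' = (0.5458, 1.3895, 0.2628)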